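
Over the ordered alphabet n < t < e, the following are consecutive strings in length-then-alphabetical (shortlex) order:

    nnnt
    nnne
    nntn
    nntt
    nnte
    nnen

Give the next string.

The successor of nnen increments the rightmost position that isn't already e and resets every position after it to n.

nnet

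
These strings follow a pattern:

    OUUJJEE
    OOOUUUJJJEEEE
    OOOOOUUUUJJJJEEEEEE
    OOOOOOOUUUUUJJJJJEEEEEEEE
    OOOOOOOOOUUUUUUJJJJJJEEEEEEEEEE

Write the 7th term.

Term n consists of 2n-1 O's, followed by n+1 U's, followed by n+1 J's, followed by 2n E's (n = 1, 2, …).
For term 7, n = 7, so the run lengths are 13, 8, 8, 14.

OOOOOOOOOOOOOUUUUUUUUJJJJJJJJEEEEEEEEEEEEEE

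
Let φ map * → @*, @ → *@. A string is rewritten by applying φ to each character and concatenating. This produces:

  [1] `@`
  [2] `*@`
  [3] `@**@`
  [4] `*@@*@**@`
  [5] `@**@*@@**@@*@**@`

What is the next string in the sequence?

φ(@**@*@@**@@*@**@) expands symbol-by-symbol to *@ @* @* *@ @* *@ *@ @* @* *@ *@ @* *@ @* @* *@; joining the 16 pieces gives the next term.

*@@*@**@@**@*@@*@**@*@@**@@*@**@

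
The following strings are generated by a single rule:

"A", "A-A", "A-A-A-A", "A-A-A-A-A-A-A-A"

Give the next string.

s(k+1) = s(k)·-·s(k) — each term doubles the last with '-' between the halves.
So the next term is two copies of A-A-A-A-A-A-A-A with '-' between the halves.

A-A-A-A-A-A-A-A-A-A-A-A-A-A-A-A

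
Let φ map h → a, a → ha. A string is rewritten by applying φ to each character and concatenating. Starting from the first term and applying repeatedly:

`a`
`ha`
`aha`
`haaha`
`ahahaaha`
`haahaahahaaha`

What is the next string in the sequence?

Rewriting the 13 symbols of haahaahahaaha one by one yields a ha ha a ha ha a ha a ha ha a ha; concatenated:

ahahaahahaahaahahaaha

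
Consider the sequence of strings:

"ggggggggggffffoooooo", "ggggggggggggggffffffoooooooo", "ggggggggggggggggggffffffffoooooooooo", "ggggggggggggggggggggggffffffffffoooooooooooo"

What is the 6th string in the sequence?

Reading off run lengths: g runs 10, 14, 18, 22; f runs 4, 6, 8, 10; o runs 6, 8, 10, 12 — each is linear in n, where the shown terms are n = 3, 4, 5, 6.
For term 6, n = 8, so the run lengths are 30, 14, 16.

ggggggggggggggggggggggggggggggffffffffffffffoooooooooooooooo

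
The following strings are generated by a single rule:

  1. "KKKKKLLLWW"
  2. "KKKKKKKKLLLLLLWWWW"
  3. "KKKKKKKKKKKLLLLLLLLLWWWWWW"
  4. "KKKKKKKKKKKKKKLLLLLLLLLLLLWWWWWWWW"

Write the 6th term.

Term n consists of 3n+2 K's, followed by 3n L's, followed by 2n W's (n = 1, 2, …).
At n = 6 the blocks have lengths 20, 18, 12.

KKKKKKKKKKKKKKKKKKKKLLLLLLLLLLLLLLLLLLWWWWWWWWWWWW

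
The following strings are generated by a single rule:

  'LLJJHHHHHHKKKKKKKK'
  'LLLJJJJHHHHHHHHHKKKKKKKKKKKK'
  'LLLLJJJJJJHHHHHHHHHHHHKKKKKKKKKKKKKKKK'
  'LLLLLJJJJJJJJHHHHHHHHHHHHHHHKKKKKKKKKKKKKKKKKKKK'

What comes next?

Each string has the form L^{n} J^{2n-2} H^{3n} K^{4n}, where the shown terms are n = 2, 3, 4, 5.
Setting n = 6 gives 6, 10, 18, 24 characters in each block.

LLLLLLJJJJJJJJJJHHHHHHHHHHHHHHHHHHKKKKKKKKKKKKKKKKKKKKKKKK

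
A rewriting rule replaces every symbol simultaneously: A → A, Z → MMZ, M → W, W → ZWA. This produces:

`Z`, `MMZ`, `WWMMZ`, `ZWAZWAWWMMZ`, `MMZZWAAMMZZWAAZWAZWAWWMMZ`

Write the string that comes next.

Applying the rule to each of the 25 symbols of MMZZWAAMMZZWAAZWAZWAWWMMZ gives the pieces W W MMZ MMZ ZWA A A W W MMZ MMZ ZWA A A MMZ ZWA A MMZ ZWA A ZWA ZWA W W MMZ, which concatenate to the answer.

WWMMZMMZZWAAAWWMMZMMZZWAAAMMZZWAAMMZZWAAZWAZWAWWMMZ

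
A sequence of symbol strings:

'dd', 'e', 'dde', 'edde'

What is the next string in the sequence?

Each term (from the third on) is the two preceding terms concatenated in order: term 3 = dd·e = dde.
The next term joins dde and edde.

ddeedde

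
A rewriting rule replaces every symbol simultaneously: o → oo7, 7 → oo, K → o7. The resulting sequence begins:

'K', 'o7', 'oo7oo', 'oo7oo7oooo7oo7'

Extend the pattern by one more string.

Rewriting the 14 symbols of oo7oo7oooo7oo7 one by one yields oo7 oo7 oo oo7 oo7 oo oo7 oo7 oo7 oo7 oo oo7 oo7 oo; concatenated:

oo7oo7oooo7oo7oooo7oo7oo7oo7oooo7oo7oo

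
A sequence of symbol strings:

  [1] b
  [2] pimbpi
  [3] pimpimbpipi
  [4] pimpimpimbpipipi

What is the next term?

Every step adds pim to the front and pi to the end of the previous string.
Applying this once more to pimpimpimbpipipi:

pimpimpimpimbpipipipi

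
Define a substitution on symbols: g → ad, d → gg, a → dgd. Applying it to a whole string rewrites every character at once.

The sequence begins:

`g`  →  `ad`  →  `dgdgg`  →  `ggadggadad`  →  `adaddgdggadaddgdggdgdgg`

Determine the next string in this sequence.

φ(adaddgdggadaddgdggdgdgg) expands symbol-by-symbol to dgd gg dgd gg gg ad gg ad ad dgd gg dgd gg gg ad gg ad ad gg ad gg ad ad; joining the 23 pieces gives the next term.

dgdggdgdggggadggadaddgdggdgdggggadggadadggadggadad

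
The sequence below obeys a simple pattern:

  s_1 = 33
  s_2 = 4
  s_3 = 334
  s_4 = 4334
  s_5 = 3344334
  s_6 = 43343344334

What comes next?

334433443343344334

Each term (from the third on) is the two preceding terms concatenated in order: term 3 = 33·4 = 334.
The next term joins 3344334 and 43343344334.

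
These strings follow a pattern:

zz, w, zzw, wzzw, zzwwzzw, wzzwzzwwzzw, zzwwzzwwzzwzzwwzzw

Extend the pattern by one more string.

wzzwzzwwzzwzzwwzzwwzzwzzwwzzw

From term 3 onward, concatenate the second-to-last term with the last: zz·w = zzw, w·zzw = wzzw, …
Continuing: wzzwzzwwzzw · zzwwzzwwzzwzzwwzzw gives term 8.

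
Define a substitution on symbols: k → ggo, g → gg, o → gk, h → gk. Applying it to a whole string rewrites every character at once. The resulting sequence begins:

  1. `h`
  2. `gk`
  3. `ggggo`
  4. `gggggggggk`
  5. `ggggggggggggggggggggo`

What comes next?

Replace each of the 21 characters of ggggggggggggggggggggo in place — gg gg gg gg gg gg gg gg gg gg gg gg gg gg gg gg gg gg gg gg gk — and concatenate.

gggggggggggggggggggggggggggggggggggggggggk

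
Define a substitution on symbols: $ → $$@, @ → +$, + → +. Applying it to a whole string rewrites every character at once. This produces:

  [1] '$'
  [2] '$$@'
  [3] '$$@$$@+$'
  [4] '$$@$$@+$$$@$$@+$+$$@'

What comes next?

$$@$$@+$$$@$$@+$+$$@$$@$$@+$$$@$$@+$+$$@+$$@$$@+$

φ($$@$$@+$$$@$$@+$+$$@) expands symbol-by-symbol to $$@ $$@ +$ $$@ $$@ +$ + $$@ $$@ $$@ +$ $$@ $$@ +$ + $$@ + $$@ $$@ +$; joining the 20 pieces gives the next term.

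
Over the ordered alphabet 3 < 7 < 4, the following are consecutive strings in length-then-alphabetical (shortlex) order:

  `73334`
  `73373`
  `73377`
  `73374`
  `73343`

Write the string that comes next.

73347

Find the rightmost character of 73343 below 4, bump it to the next letter, and reset everything to its right to 3.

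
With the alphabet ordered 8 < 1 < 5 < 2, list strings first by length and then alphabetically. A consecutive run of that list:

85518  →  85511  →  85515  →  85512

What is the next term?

85558

Treat 85512 as a base-4 numeral over the given alphabet and add one, carrying through any trailing 2's.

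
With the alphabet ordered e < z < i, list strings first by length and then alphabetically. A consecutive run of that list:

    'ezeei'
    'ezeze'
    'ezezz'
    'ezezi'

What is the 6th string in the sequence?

Stepping forward 2 times from ezezi: ezezi → ezeie, then the target.

ezeiz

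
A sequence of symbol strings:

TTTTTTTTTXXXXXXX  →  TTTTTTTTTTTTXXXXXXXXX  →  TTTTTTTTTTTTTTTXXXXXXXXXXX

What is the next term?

The n-th term is 3n T's then 2n+1 X's, where the shown terms are n = 3, 4, 5.
Setting n = 6 gives 18, 13 characters in each block.

TTTTTTTTTTTTTTTTTTXXXXXXXXXXXXX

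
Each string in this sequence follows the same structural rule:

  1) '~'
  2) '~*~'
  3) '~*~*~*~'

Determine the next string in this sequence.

s(k+1) = s(k)·*·s(k) — each term doubles the last with '*' between the halves.
Doubling ~*~*~*~ with '*' between the halves:

~*~*~*~*~*~*~*~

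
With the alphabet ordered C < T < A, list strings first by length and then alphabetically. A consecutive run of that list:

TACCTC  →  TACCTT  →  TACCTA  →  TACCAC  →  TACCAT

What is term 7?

TACTCC

Stepping forward 2 times from TACCAT: TACCAT → TACCAA, then the target.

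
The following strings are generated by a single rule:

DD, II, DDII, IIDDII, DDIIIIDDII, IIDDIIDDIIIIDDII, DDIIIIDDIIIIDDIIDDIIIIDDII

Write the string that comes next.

IIDDIIDDIIIIDDIIDDIIIIDDIIIIDDIIDDIIIIDDII

This is a Fibonacci-style word recurrence s(k) = s(k−2)·s(k−1): e.g. DD·II = DDII.
So term 8 is IIDDIIDDIIIIDDII·DDIIIIDDIIIIDDIIDDIIIIDDII.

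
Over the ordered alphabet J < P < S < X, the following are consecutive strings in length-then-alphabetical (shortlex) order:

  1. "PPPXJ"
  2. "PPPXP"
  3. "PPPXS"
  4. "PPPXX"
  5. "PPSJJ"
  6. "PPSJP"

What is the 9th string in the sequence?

PPSPJ

Continuing the enumeration 3 steps past PPSJP: PPSJP → PPSJS → PPSJX → (answer).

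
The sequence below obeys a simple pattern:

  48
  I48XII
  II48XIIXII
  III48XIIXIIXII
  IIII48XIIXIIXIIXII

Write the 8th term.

IIIIIII48XIIXIIXIIXIIXIIXIIXII

s(k+1) = I·s(k)·XII, so each term gains I as a prefix and XII as a suffix.
From IIII48XIIXIIXIIXII, 3 further steps: IIII48XIIXIIXIIXII → IIIII48XIIXIIXIIXIIXII → IIIIII48XIIXIIXIIXIIXIIXII → (answer).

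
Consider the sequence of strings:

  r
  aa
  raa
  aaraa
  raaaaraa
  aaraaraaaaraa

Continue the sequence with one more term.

This is a Fibonacci-style word recurrence s(k) = s(k−2)·s(k−1): e.g. r·aa = raa.
The next term joins raaaaraa and aaraaraaaaraa.

raaaaraaaaraaraaaaraa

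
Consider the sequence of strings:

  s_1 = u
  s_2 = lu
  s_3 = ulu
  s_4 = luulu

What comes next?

From term 3 onward, concatenate the second-to-last term with the last: u·lu = ulu, lu·ulu = luulu, …
Continuing: ulu · luulu gives term 5.

ululuulu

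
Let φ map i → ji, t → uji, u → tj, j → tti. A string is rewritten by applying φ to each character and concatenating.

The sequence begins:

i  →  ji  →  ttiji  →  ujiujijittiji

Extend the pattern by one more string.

Replace each of the 13 characters of ujiujijittiji in place — tj tti ji tj tti ji tti ji uji uji ji tti ji — and concatenate.

tjttijitjttijittijiujiujijittiji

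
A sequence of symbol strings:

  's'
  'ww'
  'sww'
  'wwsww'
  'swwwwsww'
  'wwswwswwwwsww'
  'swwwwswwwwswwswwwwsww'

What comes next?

wwswwswwwwswwswwwwswwwwswwswwwwsww

Each term (from the third on) is the two preceding terms concatenated in order: term 3 = s·ww = sww.
Continuing: wwswwswwwwsww · swwwwswwwwswwswwwwsww gives term 8.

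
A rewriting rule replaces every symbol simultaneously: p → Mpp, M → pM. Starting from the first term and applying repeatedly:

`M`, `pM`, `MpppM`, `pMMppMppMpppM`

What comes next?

Replace each of the 13 characters of pMMppMppMpppM in place — Mpp pM pM Mpp Mpp pM Mpp Mpp pM Mpp Mpp Mpp pM — and concatenate.

MpppMpMMppMpppMMppMpppMMppMppMpppM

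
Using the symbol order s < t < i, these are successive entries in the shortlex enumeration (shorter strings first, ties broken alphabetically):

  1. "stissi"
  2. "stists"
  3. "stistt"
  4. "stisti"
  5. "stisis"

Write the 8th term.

Continuing the enumeration 3 steps past stisis: stisis → stisit → stisii → (answer).

stitss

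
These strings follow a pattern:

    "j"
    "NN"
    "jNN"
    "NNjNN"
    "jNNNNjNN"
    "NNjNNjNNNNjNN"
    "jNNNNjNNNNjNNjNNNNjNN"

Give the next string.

NNjNNjNNNNjNNjNNNNjNNNNjNNjNNNNjNN

This is a Fibonacci-style word recurrence s(k) = s(k−2)·s(k−1): e.g. j·NN = jNN.
The next term joins NNjNNjNNNNjNN and jNNNNjNNNNjNNjNNNNjNN.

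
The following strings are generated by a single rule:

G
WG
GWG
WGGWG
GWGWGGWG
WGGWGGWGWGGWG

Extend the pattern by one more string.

Each term (from the third on) is the two preceding terms concatenated in order: term 3 = G·WG = GWG.
So term 7 is GWGWGGWG·WGGWGGWGWGGWG.

GWGWGGWGWGGWGGWGWGGWG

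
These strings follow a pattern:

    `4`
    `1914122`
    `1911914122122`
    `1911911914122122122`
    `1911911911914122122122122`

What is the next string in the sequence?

Every step adds 191 to the front and 122 to the end of the previous string.
One more step from 1911911911914122122122122 gives the answer.

1911911911911914122122122122122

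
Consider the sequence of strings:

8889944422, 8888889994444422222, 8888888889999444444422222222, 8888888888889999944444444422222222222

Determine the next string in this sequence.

8888888888888889999994444444444422222222222222

Each string has the form 8^{3n} 9^{n+1} 4^{2n+1} 2^{3n-1} (n = 1, 2, …).
For the next term, n = 5, so the run lengths are 15, 6, 11, 14.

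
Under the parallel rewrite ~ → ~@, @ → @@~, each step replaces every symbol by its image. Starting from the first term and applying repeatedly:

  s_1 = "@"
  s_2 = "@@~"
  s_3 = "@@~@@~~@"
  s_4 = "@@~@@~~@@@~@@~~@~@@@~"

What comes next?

Rewriting the 21 symbols of @@~@@~~@@@~@@~~@~@@@~ one by one yields @@~ @@~ ~@ @@~ @@~ ~@ ~@ @@~ @@~ @@~ ~@ @@~ @@~ ~@ ~@ @@~ ~@ @@~ @@~ @@~ ~@; concatenated:

@@~@@~~@@@~@@~~@~@@@~@@~@@~~@@@~@@~~@~@@@~~@@@~@@~@@~~@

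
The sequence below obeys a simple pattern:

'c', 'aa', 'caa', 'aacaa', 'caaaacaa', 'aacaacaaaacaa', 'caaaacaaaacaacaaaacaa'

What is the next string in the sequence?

This is a Fibonacci-style word recurrence s(k) = s(k−2)·s(k−1): e.g. c·aa = caa.
The next term joins aacaacaaaacaa and caaaacaaaacaacaaaacaa.

aacaacaaaacaacaaaacaaaacaacaaaacaa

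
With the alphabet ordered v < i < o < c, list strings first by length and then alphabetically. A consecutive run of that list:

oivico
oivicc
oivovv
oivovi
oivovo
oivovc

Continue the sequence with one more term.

Treat oivovc as a base-4 numeral over the given alphabet and add one, carrying through any trailing c's.

oivoiv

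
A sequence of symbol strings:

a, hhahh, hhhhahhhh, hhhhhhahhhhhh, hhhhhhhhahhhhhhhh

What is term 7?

hhhhhhhhhhhhahhhhhhhhhhhh

s(k+1) = hh·s(k)·hh, so each term gains hh as a prefix and hh as a suffix.
From hhhhhhhhahhhhhhhh, 2 further steps: hhhhhhhhahhhhhhhh → hhhhhhhhhhahhhhhhhhhh → (answer).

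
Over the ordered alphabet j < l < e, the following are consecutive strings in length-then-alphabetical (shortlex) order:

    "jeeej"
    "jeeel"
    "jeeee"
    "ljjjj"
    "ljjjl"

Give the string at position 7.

ljjlj

Stepping forward 2 times from ljjjl: ljjjl → ljjje, then the target.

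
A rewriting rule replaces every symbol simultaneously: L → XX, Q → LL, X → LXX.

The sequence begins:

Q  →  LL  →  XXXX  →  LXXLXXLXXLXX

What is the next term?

Expanding LXXLXXLXXLXX: L→XX, X→LXX, X→LXX, L→XX, X→LXX, X→LXX, L→XX, X→LXX, X→LXX, L→XX, X→LXX, X→LXX. Concatenated: XX LXX LXX XX LXX LXX XX LXX LXX XX LXX LXX.

XXLXXLXXXXLXXLXXXXLXXLXXXXLXXLXX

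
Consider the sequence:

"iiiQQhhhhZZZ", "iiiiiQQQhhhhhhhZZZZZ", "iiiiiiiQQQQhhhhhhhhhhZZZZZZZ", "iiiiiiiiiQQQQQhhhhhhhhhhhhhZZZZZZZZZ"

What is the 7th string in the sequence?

Reading off run lengths: i runs 3, 5, 7, 9; Q runs 2, 3, 4, 5; h runs 4, 7, 10, 13; Z runs 3, 5, 7, 9 — each is linear in n (n = 1, 2, …).
Setting n = 7 gives 15, 8, 22, 15 characters in each block.

iiiiiiiiiiiiiiiQQQQQQQQhhhhhhhhhhhhhhhhhhhhhhZZZZZZZZZZZZZZZ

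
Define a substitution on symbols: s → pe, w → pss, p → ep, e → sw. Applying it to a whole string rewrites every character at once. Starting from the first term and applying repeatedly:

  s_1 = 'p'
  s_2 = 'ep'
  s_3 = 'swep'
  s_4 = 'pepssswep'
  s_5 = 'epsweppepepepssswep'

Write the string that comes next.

Applying the rule to each of the 19 symbols of epsweppepepepssswep gives the pieces sw ep pe pss sw ep ep sw ep sw ep sw ep pe pe pe pss sw ep, which concatenate to the answer.

sweppepssswepepswepswepsweppepepepssswep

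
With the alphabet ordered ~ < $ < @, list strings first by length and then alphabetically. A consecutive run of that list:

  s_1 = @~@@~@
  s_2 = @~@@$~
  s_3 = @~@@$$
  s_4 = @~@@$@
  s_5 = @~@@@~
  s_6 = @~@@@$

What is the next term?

@~@@@@

Find the rightmost character of @~@@@$ below @, bump it to the next letter, and reset everything to its right to ~.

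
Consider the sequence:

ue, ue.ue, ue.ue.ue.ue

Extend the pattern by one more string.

ue.ue.ue.ue.ue.ue.ue.ue

Each string is two copies of the previous one joined by '.'.
So the next term is two copies of ue.ue.ue.ue with '.' between the halves.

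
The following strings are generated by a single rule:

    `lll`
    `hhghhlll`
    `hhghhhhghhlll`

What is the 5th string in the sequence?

hhghhhhghhhhghhhhghhlll

Every step adds hhghh at the front: s(k+1) = hhghh·s(k).
From hhghhhhghhlll, 2 further steps: hhghhhhghhlll → hhghhhhghhhhghhlll → (answer).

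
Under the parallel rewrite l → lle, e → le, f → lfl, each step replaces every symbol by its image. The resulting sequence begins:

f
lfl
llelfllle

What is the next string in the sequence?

llellelellelflllellellele

Rewriting each symbol of llelfllle: l→lle, l→lle, e→le, l→lle, f→lfl, l→lle, l→lle, l→lle, e→le, which concatenates to lle lle le lle lfl lle lle lle le.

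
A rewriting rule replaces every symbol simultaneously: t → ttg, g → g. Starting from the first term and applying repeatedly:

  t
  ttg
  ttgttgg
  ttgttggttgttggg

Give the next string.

Applying the rule to each of the 15 symbols of ttgttggttgttggg gives the pieces ttg ttg g ttg ttg g g ttg ttg g ttg ttg g g g, which concatenate to the answer.

ttgttggttgttgggttgttggttgttgggg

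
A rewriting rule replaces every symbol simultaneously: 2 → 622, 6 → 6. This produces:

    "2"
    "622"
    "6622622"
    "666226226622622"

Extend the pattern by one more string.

φ(666226226622622) expands symbol-by-symbol to 6 6 6 622 622 6 622 622 6 6 622 622 6 622 622; joining the 15 pieces gives the next term.

6666226226622622666226226622622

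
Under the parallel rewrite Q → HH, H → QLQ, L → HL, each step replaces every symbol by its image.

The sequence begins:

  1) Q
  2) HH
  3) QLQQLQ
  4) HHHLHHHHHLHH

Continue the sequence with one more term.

Rewriting each symbol of HHHLHHHHHLHH: H→QLQ, H→QLQ, H→QLQ, L→HL, H→QLQ, H→QLQ, H→QLQ, H→QLQ, H→QLQ, L→HL, H→QLQ, H→QLQ, which concatenates to QLQ QLQ QLQ HL QLQ QLQ QLQ QLQ QLQ HL QLQ QLQ.

QLQQLQQLQHLQLQQLQQLQQLQQLQHLQLQQLQ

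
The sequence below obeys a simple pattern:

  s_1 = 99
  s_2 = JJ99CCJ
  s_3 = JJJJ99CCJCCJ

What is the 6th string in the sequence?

JJJJJJJJJJ99CCJCCJCCJCCJCCJ

Each term wraps the previous one in JJ on the left and CCJ on the right.
From JJJJ99CCJCCJ, 3 further steps: JJJJ99CCJCCJ → JJJJJJ99CCJCCJCCJ → JJJJJJJJ99CCJCCJCCJCCJ → (answer).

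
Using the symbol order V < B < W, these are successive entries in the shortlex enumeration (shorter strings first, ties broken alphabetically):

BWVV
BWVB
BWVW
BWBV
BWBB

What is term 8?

Stepping forward 3 times from BWBB: BWBB → BWBW → BWWV, then the target.

BWWB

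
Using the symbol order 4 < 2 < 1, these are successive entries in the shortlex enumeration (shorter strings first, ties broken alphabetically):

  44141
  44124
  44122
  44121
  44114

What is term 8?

42444

Stepping forward 3 times from 44114: 44114 → 44112 → 44111, then the target.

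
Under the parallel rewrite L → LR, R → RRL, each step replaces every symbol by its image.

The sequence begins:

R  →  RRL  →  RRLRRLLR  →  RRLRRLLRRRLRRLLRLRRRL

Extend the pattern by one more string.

Rewriting the 21 symbols of RRLRRLLRRRLRRLLRLRRRL one by one yields RRL RRL LR RRL RRL LR LR RRL RRL RRL LR RRL RRL LR LR RRL LR RRL RRL RRL LR; concatenated:

RRLRRLLRRRLRRLLRLRRRLRRLRRLLRRRLRRLLRLRRRLLRRRLRRLRRLLR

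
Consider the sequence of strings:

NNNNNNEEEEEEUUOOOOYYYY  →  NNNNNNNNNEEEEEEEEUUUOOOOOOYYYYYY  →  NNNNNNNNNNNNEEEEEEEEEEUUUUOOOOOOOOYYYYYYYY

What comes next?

Reading off run lengths: N runs 6, 9, 12; E runs 6, 8, 10; U runs 2, 3, 4; O runs 4, 6, 8; Y runs 4, 6, 8 — each is linear in n, where the shown terms are n = 2, 3, 4.
For the next term, n = 5, so the run lengths are 15, 12, 5, 10, 10.

NNNNNNNNNNNNNNNEEEEEEEEEEEEUUUUUOOOOOOOOOOYYYYYYYYYY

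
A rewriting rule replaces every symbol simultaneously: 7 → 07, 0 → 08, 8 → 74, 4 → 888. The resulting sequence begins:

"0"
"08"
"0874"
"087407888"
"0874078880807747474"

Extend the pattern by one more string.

φ(0874078880807747474) expands symbol-by-symbol to 08 74 07 888 08 07 74 74 74 08 74 08 07 07 888 07 888 07 888; joining the 19 pieces gives the next term.

087407888080774747408740807078880788807888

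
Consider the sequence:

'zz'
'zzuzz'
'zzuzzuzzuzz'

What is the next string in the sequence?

Every step duplicates the string with 'u' between the halves.
Doubling zzuzzuzzuzz with 'u' between the halves:

zzuzzuzzuzzuzzuzzuzzuzz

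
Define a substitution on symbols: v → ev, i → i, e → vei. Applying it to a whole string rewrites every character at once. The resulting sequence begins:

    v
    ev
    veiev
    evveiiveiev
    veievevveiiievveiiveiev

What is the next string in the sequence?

evveiiveievveievevveiiiiveievevveiiievveiiveiev

φ(veievevveiiievveiiveiev) expands symbol-by-symbol to ev vei i vei ev vei ev ev vei i i i vei ev ev vei i i ev vei i vei ev; joining the 23 pieces gives the next term.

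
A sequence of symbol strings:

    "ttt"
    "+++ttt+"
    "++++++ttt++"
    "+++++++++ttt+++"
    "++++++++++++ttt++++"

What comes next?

s(k+1) = +++·s(k)·+, so each term gains +++ as a prefix and + as a suffix.
One more step from ++++++++++++ttt++++ gives the answer.

+++++++++++++++ttt+++++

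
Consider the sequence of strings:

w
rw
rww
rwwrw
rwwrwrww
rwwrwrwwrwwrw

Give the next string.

rwwrwrwwrwwrwrwwrwrww

From term 3 onward, concatenate the last term with the second-to-last: rw·w = rww, rww·rw = rwwrw, …
The next term joins rwwrwrwwrwwrw and rwwrwrww.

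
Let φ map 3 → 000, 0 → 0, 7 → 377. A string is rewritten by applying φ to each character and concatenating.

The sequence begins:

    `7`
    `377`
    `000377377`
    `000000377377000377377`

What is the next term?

Applying the rule to each of the 21 symbols of 000000377377000377377 gives the pieces 0 0 0 0 0 0 000 377 377 000 377 377 0 0 0 000 377 377 000 377 377, which concatenate to the answer.

000000000377377000377377000000377377000377377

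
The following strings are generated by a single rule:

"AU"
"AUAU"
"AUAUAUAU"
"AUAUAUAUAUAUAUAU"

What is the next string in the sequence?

Every step duplicates the string.
Doubling AUAUAUAUAUAUAUAU:

AUAUAUAUAUAUAUAUAUAUAUAUAUAUAUAU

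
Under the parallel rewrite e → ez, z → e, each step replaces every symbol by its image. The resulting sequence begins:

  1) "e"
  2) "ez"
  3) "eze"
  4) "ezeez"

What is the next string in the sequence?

ezeezeze

Apply φ to ezeez symbol by symbol: e→ez, z→e, e→ez, e→ez, z→e; joined: ez e ez ez e.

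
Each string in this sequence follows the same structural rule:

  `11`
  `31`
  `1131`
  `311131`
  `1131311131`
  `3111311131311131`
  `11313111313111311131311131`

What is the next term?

Each term (from the third on) is the two preceding terms concatenated in order: term 3 = 11·31 = 1131.
Continuing: 3111311131311131 · 11313111313111311131311131 gives term 8.

311131113131113111313111313111311131311131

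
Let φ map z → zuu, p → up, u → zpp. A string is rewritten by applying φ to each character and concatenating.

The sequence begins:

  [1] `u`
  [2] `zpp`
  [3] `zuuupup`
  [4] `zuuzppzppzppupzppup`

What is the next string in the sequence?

Rewriting the 19 symbols of zuuzppzppzppupzppup one by one yields zuu zpp zpp zuu up up zuu up up zuu up up zpp up zuu up up zpp up; concatenated:

zuuzppzppzuuupupzuuupupzuuupupzppupzuuupupzppup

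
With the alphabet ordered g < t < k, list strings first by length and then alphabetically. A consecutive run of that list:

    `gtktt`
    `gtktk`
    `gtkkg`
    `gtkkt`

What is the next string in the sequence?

gtkkk

Find the rightmost character of gtkkt below k, bump it to the next letter, and reset everything to its right to g.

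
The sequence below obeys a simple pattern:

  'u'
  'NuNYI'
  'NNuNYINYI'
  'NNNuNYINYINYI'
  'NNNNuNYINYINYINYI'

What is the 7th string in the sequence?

NNNNNNuNYINYINYINYINYINYI

Every step adds N to the front and NYI to the end of the previous string.
From NNNNuNYINYINYINYI, 2 further steps: NNNNuNYINYINYINYI → NNNNNuNYINYINYINYINYI → (answer).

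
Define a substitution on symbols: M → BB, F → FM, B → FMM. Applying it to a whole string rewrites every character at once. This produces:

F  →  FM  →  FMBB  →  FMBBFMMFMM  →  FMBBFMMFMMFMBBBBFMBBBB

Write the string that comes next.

Replace each of the 22 characters of FMBBFMMFMMFMBBBBFMBBBB in place — FM BB FMM FMM FM BB BB FM BB BB FM BB FMM FMM FMM FMM FM BB FMM FMM FMM FMM — and concatenate.

FMBBFMMFMMFMBBBBFMBBBBFMBBFMMFMMFMMFMMFMBBFMMFMMFMMFMM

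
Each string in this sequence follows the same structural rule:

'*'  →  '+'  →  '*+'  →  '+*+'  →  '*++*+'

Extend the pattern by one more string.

Each term (from the third on) is the two preceding terms concatenated in order: term 3 = *·+ = *+.
The next term joins +*+ and *++*+.

+*+*++*+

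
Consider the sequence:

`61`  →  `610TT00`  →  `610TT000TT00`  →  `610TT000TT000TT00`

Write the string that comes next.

Each term is the previous one with 0TT00 appended.
Applying this once more to 610TT000TT000TT00:

610TT000TT000TT000TT00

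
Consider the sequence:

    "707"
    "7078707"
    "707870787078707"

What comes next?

s(k+1) = s(k)·8·s(k) — each term doubles the last with '8' between the halves.
Doubling 707870787078707 with '8' between the halves:

7078707870787078707870787078707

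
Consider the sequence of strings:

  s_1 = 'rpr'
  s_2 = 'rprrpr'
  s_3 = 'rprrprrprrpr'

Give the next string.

Every step duplicates the string.
Doubling rprrprrprrpr:

rprrprrprrprrprrprrprrpr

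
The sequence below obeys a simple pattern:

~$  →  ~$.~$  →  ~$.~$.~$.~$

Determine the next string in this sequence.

Each string is two copies of the previous one joined by '.'.
One more doubling of ~$.~$.~$.~$ gives the answer.

~$.~$.~$.~$.~$.~$.~$.~$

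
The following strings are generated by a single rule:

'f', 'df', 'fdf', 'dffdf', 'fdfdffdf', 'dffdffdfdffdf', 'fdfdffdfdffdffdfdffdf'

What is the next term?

This is a Fibonacci-style word recurrence s(k) = s(k−2)·s(k−1): e.g. f·df = fdf.
So term 8 is dffdffdfdffdf·fdfdffdfdffdffdfdffdf.

dffdffdfdffdffdfdffdfdffdffdfdffdf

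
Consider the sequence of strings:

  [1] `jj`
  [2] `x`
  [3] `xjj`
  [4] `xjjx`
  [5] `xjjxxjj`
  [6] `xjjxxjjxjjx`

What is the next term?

From term 3 onward, concatenate the last term with the second-to-last: x·jj = xjj, xjj·x = xjjx, …
The next term joins xjjxxjjxjjx and xjjxxjj.

xjjxxjjxjjxxjjxxjj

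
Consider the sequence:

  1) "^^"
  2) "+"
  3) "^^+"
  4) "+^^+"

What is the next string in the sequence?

^^++^^+

Each term (from the third on) is the two preceding terms concatenated in order: term 3 = ^^·+ = ^^+.
Continuing: ^^+ · +^^+ gives term 5.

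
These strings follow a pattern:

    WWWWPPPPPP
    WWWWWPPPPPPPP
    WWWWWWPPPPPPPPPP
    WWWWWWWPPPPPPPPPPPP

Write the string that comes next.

WWWWWWWWPPPPPPPPPPPPPP

The n-th term is n+1 W's then 2n P's, where the shown terms are n = 3, 4, 5, 6.
For the next term, n = 7, so the run lengths are 8, 14.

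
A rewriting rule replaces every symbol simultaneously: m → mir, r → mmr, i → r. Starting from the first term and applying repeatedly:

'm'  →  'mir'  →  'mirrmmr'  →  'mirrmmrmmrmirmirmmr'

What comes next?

φ(mirrmmrmmrmirmirmmr) expands symbol-by-symbol to mir r mmr mmr mir mir mmr mir mir mmr mir r mmr mir r mmr mir mir mmr; joining the 19 pieces gives the next term.

mirrmmrmmrmirmirmmrmirmirmmrmirrmmrmirrmmrmirmirmmr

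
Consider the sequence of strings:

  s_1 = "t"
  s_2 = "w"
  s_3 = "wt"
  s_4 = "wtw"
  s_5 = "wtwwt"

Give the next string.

Each term (from the third on) is the previous term followed by the one before it: term 3 = w·t = wt.
Continuing: wtwwt · wtw gives term 6.

wtwwtwtw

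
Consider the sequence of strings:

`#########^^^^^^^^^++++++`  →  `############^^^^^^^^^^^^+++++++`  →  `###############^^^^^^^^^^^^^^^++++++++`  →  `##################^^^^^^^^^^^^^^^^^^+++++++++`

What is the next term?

#####################^^^^^^^^^^^^^^^^^^^^^++++++++++

The n-th term is 3n #'s then 3n ^'s then n+3 +'s, where the shown terms are n = 3, 4, 5, 6.
Setting n = 7 gives 21, 21, 10 characters in each block.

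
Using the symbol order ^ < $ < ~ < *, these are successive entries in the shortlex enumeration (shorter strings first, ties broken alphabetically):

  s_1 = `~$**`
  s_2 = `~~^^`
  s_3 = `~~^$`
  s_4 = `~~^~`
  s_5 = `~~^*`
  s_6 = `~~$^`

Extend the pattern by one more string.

~~$$

Find the rightmost character of ~~$^ below *, bump it to the next letter, and reset everything to its right to ^.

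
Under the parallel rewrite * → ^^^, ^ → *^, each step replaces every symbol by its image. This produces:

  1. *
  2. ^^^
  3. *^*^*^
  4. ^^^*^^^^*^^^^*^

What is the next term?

Replace each of the 15 characters of ^^^*^^^^*^^^^*^ in place — *^ *^ *^ ^^^ *^ *^ *^ *^ ^^^ *^ *^ *^ *^ ^^^ *^ — and concatenate.

*^*^*^^^^*^*^*^*^^^^*^*^*^*^^^^*^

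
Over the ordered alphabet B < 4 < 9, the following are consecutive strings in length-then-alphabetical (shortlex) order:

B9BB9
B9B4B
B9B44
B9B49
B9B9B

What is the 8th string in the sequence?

B94BB

Stepping forward 3 times from B9B9B: B9B9B → B9B94 → B9B99, then the target.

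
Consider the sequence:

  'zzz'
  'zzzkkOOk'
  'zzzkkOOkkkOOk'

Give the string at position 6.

Every step adds kkOOk to the end: s(k+1) = s(k)·kkOOk.
From zzzkkOOkkkOOk, 3 further steps: zzzkkOOkkkOOk → zzzkkOOkkkOOkkkOOk → zzzkkOOkkkOOkkkOOkkkOOk → (answer).

zzzkkOOkkkOOkkkOOkkkOOkkkOOk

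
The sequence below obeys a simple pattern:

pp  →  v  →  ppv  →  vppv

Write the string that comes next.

ppvvppv

Each term (from the third on) is the two preceding terms concatenated in order: term 3 = pp·v = ppv.
The next term joins ppv and vppv.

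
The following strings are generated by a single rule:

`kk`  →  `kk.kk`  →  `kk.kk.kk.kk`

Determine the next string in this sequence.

kk.kk.kk.kk.kk.kk.kk.kk

Each string is two copies of the previous one joined by '.'.
So the next term is two copies of kk.kk.kk.kk with '.' between the halves.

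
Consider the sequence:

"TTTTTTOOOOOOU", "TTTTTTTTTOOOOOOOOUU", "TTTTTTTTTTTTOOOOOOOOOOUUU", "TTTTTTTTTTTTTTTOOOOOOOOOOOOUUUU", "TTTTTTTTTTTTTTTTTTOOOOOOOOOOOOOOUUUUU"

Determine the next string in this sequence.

TTTTTTTTTTTTTTTTTTTTTOOOOOOOOOOOOOOOOUUUUUU

Reading off run lengths: T runs 6, 9, 12, 15, 18; O runs 6, 8, 10, 12, 14; U runs 1, 2, 3, 4, 5 — each is linear in n, where the shown terms are n = 2, 3, 4, 5, 6.
For the next term, n = 7, so the run lengths are 21, 16, 6.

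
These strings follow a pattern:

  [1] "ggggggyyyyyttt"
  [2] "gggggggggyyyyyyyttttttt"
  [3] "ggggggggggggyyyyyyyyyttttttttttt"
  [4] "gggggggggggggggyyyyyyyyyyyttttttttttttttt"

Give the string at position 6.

The n-th term is 3n+3 g's then 2n+3 y's then 4n-1 t's (n = 1, 2, …).
At n = 6 the blocks have lengths 21, 15, 23.

gggggggggggggggggggggyyyyyyyyyyyyyyyttttttttttttttttttttttt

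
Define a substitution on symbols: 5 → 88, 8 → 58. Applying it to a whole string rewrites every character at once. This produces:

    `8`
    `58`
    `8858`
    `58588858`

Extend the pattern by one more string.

Expanding 58588858: 5→88, 8→58, 5→88, 8→58, 8→58, 8→58, 5→88, 8→58. Concatenated: 88 58 88 58 58 58 88 58.

8858885858588858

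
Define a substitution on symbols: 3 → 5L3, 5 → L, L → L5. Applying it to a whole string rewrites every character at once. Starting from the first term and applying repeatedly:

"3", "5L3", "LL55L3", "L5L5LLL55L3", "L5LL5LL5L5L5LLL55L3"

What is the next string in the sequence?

Rewriting the 19 symbols of L5LL5LL5L5L5LLL55L3 one by one yields L5 L L5 L5 L L5 L5 L L5 L L5 L L5 L5 L5 L L L5 5L3; concatenated:

L5LL5L5LL5L5LL5LL5LL5L5L5LLL55L3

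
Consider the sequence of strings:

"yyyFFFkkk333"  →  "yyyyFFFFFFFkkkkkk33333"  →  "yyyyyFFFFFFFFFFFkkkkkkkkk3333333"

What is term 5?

Term n consists of n+2 y's, followed by 4n-1 F's, followed by 3n k's, followed by 2n+1 3's (n = 1, 2, …).
At n = 5 the blocks have lengths 7, 19, 15, 11.

yyyyyyyFFFFFFFFFFFFFFFFFFFkkkkkkkkkkkkkkk33333333333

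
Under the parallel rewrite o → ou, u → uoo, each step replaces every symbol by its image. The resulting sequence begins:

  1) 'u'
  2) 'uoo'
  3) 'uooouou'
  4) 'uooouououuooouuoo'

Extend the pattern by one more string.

φ(uooouououuooouuoo) expands symbol-by-symbol to uoo ou ou ou uoo ou uoo ou uoo uoo ou ou ou uoo uoo ou ou; joining the 17 pieces gives the next term.

uooouououuooouuooouuoouooouououuoouooouou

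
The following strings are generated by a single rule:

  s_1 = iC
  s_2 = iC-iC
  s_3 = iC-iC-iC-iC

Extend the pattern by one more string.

iC-iC-iC-iC-iC-iC-iC-iC

Every step duplicates the string with '-' between the halves.
So the next term is two copies of iC-iC-iC-iC with '-' between the halves.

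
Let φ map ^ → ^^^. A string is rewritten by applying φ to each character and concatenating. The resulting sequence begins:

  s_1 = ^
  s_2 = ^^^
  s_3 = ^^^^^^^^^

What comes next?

Expanding ^^^^^^^^^: ^→^^^, ^→^^^, ^→^^^, ^→^^^, ^→^^^, ^→^^^, ^→^^^, ^→^^^, ^→^^^. Concatenated: ^^^ ^^^ ^^^ ^^^ ^^^ ^^^ ^^^ ^^^ ^^^.

^^^^^^^^^^^^^^^^^^^^^^^^^^^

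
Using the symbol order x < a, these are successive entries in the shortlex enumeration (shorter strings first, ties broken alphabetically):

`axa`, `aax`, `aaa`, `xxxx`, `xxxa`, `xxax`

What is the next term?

xxaa

The successor of xxax increments the rightmost position that isn't already a and resets every position after it to x.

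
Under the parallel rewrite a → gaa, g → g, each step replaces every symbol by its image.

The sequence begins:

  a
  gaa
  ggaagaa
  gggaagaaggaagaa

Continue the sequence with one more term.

ggggaagaaggaagaagggaagaaggaagaa

Applying the rule to each of the 15 symbols of gggaagaaggaagaa gives the pieces g g g gaa gaa g gaa gaa g g gaa gaa g gaa gaa, which concatenate to the answer.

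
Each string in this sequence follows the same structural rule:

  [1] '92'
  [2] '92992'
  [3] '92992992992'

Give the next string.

92992992992992992992992

Each string is two copies of the previous one joined by '9'.
So the next term is two copies of 92992992992 with '9' between the halves.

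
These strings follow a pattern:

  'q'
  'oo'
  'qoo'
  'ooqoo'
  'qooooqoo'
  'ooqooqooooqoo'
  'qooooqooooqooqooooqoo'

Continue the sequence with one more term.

This is a Fibonacci-style word recurrence s(k) = s(k−2)·s(k−1): e.g. q·oo = qoo.
Continuing: ooqooqooooqoo · qooooqooooqooqooooqoo gives term 8.

ooqooqooooqooqooooqooooqooqooooqoo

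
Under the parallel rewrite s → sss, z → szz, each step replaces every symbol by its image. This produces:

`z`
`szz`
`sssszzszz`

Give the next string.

Expanding sssszzszz: s→sss, s→sss, s→sss, s→sss, z→szz, z→szz, s→sss, z→szz, z→szz. Concatenated: sss sss sss sss szz szz sss szz szz.

ssssssssssssszzszzsssszzszz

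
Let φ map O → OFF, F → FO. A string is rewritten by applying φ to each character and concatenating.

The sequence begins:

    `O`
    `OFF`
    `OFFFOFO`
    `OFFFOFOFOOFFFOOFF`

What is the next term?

OFFFOFOFOOFFFOOFFFOOFFOFFFOFOFOOFFOFFFOFO

Replace each of the 17 characters of OFFFOFOFOOFFFOOFF in place — OFF FO FO FO OFF FO OFF FO OFF OFF FO FO FO OFF OFF FO FO — and concatenate.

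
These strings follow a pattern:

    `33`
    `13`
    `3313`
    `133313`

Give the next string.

This is a Fibonacci-style word recurrence s(k) = s(k−2)·s(k−1): e.g. 33·13 = 3313.
The next term joins 3313 and 133313.

3313133313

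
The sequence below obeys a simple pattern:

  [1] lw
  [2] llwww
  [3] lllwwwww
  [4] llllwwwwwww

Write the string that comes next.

lllllwwwwwwwww

The n-th term is n l's then 2n-1 w's (n = 1, 2, …).
For the next term, n = 5, so the run lengths are 5, 9.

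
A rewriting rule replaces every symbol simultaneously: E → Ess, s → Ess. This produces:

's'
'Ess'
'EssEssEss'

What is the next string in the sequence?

Apply φ to EssEssEss symbol by symbol: E→Ess, s→Ess, s→Ess, E→Ess, s→Ess, s→Ess, E→Ess, s→Ess, s→Ess; joined: Ess Ess Ess Ess Ess Ess Ess Ess Ess.

EssEssEssEssEssEssEssEssEss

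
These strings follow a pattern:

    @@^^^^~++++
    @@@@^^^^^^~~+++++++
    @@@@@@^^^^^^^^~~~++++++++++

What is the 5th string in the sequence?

The n-th term is 2n @'s then 2n+2 ^'s then n ~'s then 3n+1 +'s (n = 1, 2, …).
Setting n = 5 gives 10, 12, 5, 16 characters in each block.

@@@@@@@@@@^^^^^^^^^^^^~~~~~++++++++++++++++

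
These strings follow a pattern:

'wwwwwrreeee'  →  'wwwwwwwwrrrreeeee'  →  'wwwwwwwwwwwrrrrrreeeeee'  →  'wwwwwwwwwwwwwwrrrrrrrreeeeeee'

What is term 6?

Each string has the form w^{3n+2} r^{2n} e^{n+3} (n = 1, 2, …).
At n = 6 the blocks have lengths 20, 12, 9.

wwwwwwwwwwwwwwwwwwwwrrrrrrrrrrrreeeeeeeee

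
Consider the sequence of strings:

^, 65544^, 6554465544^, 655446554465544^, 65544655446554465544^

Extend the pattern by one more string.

Every step adds 65544 at the front: s(k+1) = 65544·s(k).
One more step from 65544655446554465544^ gives the answer.

6554465544655446554465544^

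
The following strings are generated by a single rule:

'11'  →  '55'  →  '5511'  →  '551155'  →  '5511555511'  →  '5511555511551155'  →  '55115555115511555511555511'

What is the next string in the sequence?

This is a Fibonacci-style word recurrence s(k) = s(k−1)·s(k−2): e.g. 55·11 = 5511.
The next term joins 55115555115511555511555511 and 5511555511551155.

551155551155115555115555115511555511551155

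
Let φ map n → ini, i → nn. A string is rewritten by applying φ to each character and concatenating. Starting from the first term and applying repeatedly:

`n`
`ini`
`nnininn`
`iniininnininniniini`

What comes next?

nnininnnnininniniininnininniniininnininnnnininn

Applying the rule to each of the 19 symbols of iniininnininniniini gives the pieces nn ini nn nn ini nn ini ini nn ini nn ini ini nn ini nn nn ini nn, which concatenate to the answer.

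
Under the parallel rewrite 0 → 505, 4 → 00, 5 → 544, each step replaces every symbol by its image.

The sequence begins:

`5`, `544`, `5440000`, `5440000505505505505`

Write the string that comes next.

5440000505505505505544505544544505544544505544544505544

Replace each of the 19 characters of 5440000505505505505 in place — 544 00 00 505 505 505 505 544 505 544 544 505 544 544 505 544 544 505 544 — and concatenate.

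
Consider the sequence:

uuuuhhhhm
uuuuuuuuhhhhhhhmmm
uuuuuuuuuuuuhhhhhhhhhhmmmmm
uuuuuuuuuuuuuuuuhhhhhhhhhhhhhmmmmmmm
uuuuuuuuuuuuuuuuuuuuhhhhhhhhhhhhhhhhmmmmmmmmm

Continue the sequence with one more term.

The n-th term is 4n u's then 3n+1 h's then 2n-1 m's (n = 1, 2, …).
For the next term, n = 6, so the run lengths are 24, 19, 11.

uuuuuuuuuuuuuuuuuuuuuuuuhhhhhhhhhhhhhhhhhhhmmmmmmmmmmm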